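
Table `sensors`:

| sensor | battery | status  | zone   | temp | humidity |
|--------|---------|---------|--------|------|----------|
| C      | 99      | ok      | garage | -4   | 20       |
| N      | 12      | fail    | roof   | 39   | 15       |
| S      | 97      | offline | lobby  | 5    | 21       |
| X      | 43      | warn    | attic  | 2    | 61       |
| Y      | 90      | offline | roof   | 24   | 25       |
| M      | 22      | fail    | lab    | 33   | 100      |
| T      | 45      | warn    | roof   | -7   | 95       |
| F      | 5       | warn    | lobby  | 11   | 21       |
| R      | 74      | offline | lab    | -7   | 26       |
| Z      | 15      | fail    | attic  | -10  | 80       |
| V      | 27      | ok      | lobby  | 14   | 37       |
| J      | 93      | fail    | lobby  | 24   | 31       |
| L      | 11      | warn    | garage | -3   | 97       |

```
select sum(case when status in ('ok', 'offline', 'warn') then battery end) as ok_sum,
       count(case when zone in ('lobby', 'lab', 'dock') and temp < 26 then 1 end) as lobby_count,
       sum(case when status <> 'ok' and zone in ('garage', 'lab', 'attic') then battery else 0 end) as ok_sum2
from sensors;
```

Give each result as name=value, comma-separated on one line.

[ok_sum: status in ('ok', 'offline', 'warn')]
sensor=C: ✓ → 99
sensor=N: ✗
sensor=S: ✓ → 97
sensor=X: ✓ → 43
sensor=Y: ✓ → 90
sensor=M: ✗
sensor=T: ✓ → 45
sensor=F: ✓ → 5
sensor=R: ✓ → 74
sensor=Z: ✗
sensor=V: ✓ → 27
sensor=J: ✗
sensor=L: ✓ → 11
ok_sum = 99 + 97 + 43 + 90 + 45 + 5 + 74 + 27 + 11 = 491
—
[lobby_count: zone in ('lobby', 'lab', 'dock') and temp < 26]
sensor=C: ✗
sensor=N: ✗
sensor=S: ✓ → 1
sensor=X: ✗
sensor=Y: ✗
sensor=M: ✗
sensor=T: ✗
sensor=F: ✓ → 1
sensor=R: ✓ → 1
sensor=Z: ✗
sensor=V: ✓ → 1
sensor=J: ✓ → 1
sensor=L: ✗
lobby_count = COUNT(1, 1, 1, 1, 1) = 5
—
[ok_sum2: status <> 'ok' and zone in ('garage', 'lab', 'attic')]
sensor=C: ✗
sensor=N: ✗
sensor=S: ✗
sensor=X: ✓ → 43
sensor=Y: ✗
sensor=M: ✓ → 22
sensor=T: ✗
sensor=F: ✗
sensor=R: ✓ → 74
sensor=Z: ✓ → 15
sensor=V: ✗
sensor=J: ✗
sensor=L: ✓ → 11
ok_sum2 = 43 + 22 + 74 + 15 + 11 = 165

ok_sum=491, lobby_count=5, ok_sum2=165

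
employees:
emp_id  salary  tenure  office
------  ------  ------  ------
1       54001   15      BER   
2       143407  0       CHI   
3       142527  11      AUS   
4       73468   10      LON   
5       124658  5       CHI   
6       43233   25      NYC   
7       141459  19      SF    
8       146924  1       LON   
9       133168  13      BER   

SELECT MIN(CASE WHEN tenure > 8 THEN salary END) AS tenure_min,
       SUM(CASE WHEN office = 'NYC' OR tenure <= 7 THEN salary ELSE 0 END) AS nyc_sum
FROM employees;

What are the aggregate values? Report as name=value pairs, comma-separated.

[tenure_min: tenure > 8]
emp_id=1: ✓ → 54001
emp_id=2: ✗
emp_id=3: ✓ → 142527
emp_id=4: ✓ → 73468
emp_id=5: ✗
emp_id=6: ✓ → 43233
emp_id=7: ✓ → 141459
emp_id=8: ✗
emp_id=9: ✓ → 133168
tenure_min = MIN(54001, 142527, 73468, 43233, 141459, 133168) = 43233
—
[nyc_sum: office = 'NYC' OR tenure <= 7]
emp_id=1: ✗
emp_id=2: ✓ → 143407
emp_id=3: ✗
emp_id=4: ✗
emp_id=5: ✓ → 124658
emp_id=6: ✓ → 43233
emp_id=7: ✗
emp_id=8: ✓ → 146924
emp_id=9: ✗
nyc_sum = 143407 + 124658 + 43233 + 146924 = 458222

tenure_min=43233, nyc_sum=458222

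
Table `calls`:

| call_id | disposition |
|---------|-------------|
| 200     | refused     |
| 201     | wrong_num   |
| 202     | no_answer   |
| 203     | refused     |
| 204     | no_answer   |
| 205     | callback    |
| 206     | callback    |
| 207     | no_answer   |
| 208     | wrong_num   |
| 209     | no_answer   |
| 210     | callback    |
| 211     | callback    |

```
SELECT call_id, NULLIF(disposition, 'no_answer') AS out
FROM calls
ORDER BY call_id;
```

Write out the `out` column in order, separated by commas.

refused, wrong_num, NULL, refused, NULL, callback, callback, NULL, wrong_num, NULL, callback, callback

call_id=200: disposition=refused vs no_answer: differ → refused
call_id=201: disposition=wrong_num vs no_answer: differ → wrong_num
call_id=202: disposition=no_answer vs no_answer: equal → NULL
call_id=203: disposition=refused vs no_answer: differ → refused
call_id=204: disposition=no_answer vs no_answer: equal → NULL
call_id=205: disposition=callback vs no_answer: differ → callback
call_id=206: disposition=callback vs no_answer: differ → callback
call_id=207: disposition=no_answer vs no_answer: equal → NULL
call_id=208: disposition=wrong_num vs no_answer: differ → wrong_num
call_id=209: disposition=no_answer vs no_answer: equal → NULL
call_id=210: disposition=callback vs no_answer: differ → callback
call_id=211: disposition=callback vs no_answer: differ → callback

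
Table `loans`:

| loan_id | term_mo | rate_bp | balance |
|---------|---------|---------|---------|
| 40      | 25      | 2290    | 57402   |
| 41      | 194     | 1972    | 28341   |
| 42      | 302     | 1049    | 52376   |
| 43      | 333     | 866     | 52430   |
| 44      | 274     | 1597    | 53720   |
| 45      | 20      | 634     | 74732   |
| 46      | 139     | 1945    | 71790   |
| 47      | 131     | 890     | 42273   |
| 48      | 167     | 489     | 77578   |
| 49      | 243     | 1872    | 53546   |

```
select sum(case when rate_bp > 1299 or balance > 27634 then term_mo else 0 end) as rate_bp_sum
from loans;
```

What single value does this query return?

1828

loan_id=40: ✓ → 25
loan_id=41: ✓ → 194
loan_id=42: ✓ → 302
loan_id=43: ✓ → 333
loan_id=44: ✓ → 274
loan_id=45: ✓ → 20
loan_id=46: ✓ → 139
loan_id=47: ✓ → 131
loan_id=48: ✓ → 167
loan_id=49: ✓ → 243
rate_bp_sum = 25 + 194 + 302 + 333 + 274 + 20 + 139 + 131 + 167 + 243 = 1828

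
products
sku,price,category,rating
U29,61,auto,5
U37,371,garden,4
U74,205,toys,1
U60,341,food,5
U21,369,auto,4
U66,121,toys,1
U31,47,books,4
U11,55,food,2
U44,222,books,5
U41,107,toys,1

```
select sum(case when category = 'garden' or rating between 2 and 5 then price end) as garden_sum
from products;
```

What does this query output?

1466

sku=U29: ✓ → 61
sku=U37: ✓ → 371
sku=U74: ✗
sku=U60: ✓ → 341
sku=U21: ✓ → 369
sku=U66: ✗
sku=U31: ✓ → 47
sku=U11: ✓ → 55
sku=U44: ✓ → 222
sku=U41: ✗
garden_sum = 61 + 371 + 341 + 369 + 47 + 55 + 222 = 1466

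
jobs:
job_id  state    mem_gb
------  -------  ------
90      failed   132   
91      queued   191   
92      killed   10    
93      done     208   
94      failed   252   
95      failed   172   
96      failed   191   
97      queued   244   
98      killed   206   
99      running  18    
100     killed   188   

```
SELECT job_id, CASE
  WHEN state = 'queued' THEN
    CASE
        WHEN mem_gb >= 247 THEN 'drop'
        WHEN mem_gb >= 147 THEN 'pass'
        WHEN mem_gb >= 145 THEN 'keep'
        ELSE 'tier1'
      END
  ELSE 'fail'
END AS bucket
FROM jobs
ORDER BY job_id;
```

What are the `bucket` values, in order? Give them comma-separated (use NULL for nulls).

fail, pass, fail, fail, fail, fail, fail, pass, fail, fail, fail

job_id=90: state='failed' → outer ELSE → fail
job_id=91: state='queued' → inner[mem_gb >= 147] → pass
job_id=92: state='killed' → outer ELSE → fail
job_id=93: state='done' → outer ELSE → fail
job_id=94: state='failed' → outer ELSE → fail
job_id=95: state='failed' → outer ELSE → fail
job_id=96: state='failed' → outer ELSE → fail
job_id=97: state='queued' → inner[mem_gb >= 147] → pass
job_id=98: state='killed' → outer ELSE → fail
job_id=99: state='running' → outer ELSE → fail
job_id=100: state='killed' → outer ELSE → fail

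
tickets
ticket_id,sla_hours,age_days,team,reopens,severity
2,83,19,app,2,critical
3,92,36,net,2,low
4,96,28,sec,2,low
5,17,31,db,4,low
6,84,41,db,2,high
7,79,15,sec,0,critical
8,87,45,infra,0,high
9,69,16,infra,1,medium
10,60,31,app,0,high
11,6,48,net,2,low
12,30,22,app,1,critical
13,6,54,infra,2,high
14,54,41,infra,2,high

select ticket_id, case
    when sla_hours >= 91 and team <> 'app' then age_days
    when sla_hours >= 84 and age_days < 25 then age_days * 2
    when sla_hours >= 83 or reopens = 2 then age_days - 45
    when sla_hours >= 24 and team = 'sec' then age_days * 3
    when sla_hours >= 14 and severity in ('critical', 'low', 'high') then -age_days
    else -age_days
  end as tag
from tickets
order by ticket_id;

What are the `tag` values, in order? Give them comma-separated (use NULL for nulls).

ticket_id=2: sla_hours >= 83 or reopens = 2 → -26
ticket_id=3: sla_hours >= 91 and team <> 'app' → 36
ticket_id=4: sla_hours >= 91 and team <> 'app' → 28
ticket_id=5: sla_hours >= 14 and severity in ('critical', 'low', 'high') → -31
ticket_id=6: sla_hours >= 83 or reopens = 2 → -4
ticket_id=7: sla_hours >= 24 and team = 'sec' → 45
ticket_id=8: sla_hours >= 83 or reopens = 2 → 0
ticket_id=9: ELSE → -16
ticket_id=10: sla_hours >= 14 and severity in ('critical', 'low', 'high') → -31
ticket_id=11: sla_hours >= 83 or reopens = 2 → 3
ticket_id=12: sla_hours >= 14 and severity in ('critical', 'low', 'high') → -22
ticket_id=13: sla_hours >= 83 or reopens = 2 → 9
ticket_id=14: sla_hours >= 83 or reopens = 2 → -4

-26, 36, 28, -31, -4, 45, 0, -16, -31, 3, -22, 9, -4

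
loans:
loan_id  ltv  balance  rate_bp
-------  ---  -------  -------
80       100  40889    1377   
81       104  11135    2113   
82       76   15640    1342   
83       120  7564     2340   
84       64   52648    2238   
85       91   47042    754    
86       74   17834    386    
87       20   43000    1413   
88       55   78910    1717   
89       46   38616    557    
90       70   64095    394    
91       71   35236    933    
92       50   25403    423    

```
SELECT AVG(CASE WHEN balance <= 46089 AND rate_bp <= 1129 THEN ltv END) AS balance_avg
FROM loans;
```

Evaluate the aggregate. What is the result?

60.25

loan_id=80: ✗
loan_id=81: ✗
loan_id=82: ✗
loan_id=83: ✗
loan_id=84: ✗
loan_id=85: ✗
loan_id=86: ✓ → 74
loan_id=87: ✗
loan_id=88: ✗
loan_id=89: ✓ → 46
loan_id=90: ✗
loan_id=91: ✓ → 71
loan_id=92: ✓ → 50
balance_avg = (74 + 46 + 71 + 50) / 4 = 60.25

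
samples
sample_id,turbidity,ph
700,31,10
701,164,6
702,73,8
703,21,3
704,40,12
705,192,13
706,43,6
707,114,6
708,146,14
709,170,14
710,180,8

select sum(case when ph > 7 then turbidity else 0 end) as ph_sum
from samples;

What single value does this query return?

832

sample_id=700: ✓ → 31
sample_id=701: ✗
sample_id=702: ✓ → 73
sample_id=703: ✗
sample_id=704: ✓ → 40
sample_id=705: ✓ → 192
sample_id=706: ✗
sample_id=707: ✗
sample_id=708: ✓ → 146
sample_id=709: ✓ → 170
sample_id=710: ✓ → 180
ph_sum = 31 + 73 + 40 + 192 + 146 + 170 + 180 = 832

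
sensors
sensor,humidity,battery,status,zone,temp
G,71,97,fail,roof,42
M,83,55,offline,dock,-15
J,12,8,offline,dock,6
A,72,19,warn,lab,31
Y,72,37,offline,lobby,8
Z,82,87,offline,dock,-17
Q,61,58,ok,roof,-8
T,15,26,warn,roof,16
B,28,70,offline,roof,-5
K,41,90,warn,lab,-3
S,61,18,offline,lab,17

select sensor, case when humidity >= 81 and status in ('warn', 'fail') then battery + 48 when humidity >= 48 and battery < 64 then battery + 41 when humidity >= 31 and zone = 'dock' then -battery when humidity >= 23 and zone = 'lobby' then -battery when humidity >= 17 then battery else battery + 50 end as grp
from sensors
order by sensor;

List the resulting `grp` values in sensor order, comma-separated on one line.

60, 70, 97, 58, 90, 96, 99, 59, 76, 78, -87

sensor=A: humidity >= 48 and battery < 64 → 60
sensor=B: humidity >= 17 → 70
sensor=G: humidity >= 17 → 97
sensor=J: ELSE → 58
sensor=K: humidity >= 17 → 90
sensor=M: humidity >= 48 and battery < 64 → 96
sensor=Q: humidity >= 48 and battery < 64 → 99
sensor=S: humidity >= 48 and battery < 64 → 59
sensor=T: ELSE → 76
sensor=Y: humidity >= 48 and battery < 64 → 78
sensor=Z: humidity >= 31 and zone = 'dock' → -87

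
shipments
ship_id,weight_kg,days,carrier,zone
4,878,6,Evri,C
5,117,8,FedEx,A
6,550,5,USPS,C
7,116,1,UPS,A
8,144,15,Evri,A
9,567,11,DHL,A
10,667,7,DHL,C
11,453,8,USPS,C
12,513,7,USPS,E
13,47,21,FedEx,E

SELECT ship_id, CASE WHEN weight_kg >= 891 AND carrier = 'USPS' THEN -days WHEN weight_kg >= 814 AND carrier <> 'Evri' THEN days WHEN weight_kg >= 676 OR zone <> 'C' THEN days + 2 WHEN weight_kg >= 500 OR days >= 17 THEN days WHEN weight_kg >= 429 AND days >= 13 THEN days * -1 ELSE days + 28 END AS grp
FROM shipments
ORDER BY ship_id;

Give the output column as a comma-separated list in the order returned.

8, 10, 5, 3, 17, 13, 7, 36, 9, 23

ship_id=4: weight_kg >= 676 OR zone <> 'C' → 8
ship_id=5: weight_kg >= 676 OR zone <> 'C' → 10
ship_id=6: weight_kg >= 500 OR days >= 17 → 5
ship_id=7: weight_kg >= 676 OR zone <> 'C' → 3
ship_id=8: weight_kg >= 676 OR zone <> 'C' → 17
ship_id=9: weight_kg >= 676 OR zone <> 'C' → 13
ship_id=10: weight_kg >= 500 OR days >= 17 → 7
ship_id=11: ELSE → 36
ship_id=12: weight_kg >= 676 OR zone <> 'C' → 9
ship_id=13: weight_kg >= 676 OR zone <> 'C' → 23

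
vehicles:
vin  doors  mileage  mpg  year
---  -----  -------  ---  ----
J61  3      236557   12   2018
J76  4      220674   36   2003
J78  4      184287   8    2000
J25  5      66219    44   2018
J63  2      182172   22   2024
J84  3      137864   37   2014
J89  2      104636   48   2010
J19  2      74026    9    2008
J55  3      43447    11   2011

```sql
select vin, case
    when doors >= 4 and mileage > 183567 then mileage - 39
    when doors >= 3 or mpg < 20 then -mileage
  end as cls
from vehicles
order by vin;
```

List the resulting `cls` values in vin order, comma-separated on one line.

vin=J19: doors >= 3 or mpg < 20 → -74026
vin=J25: doors >= 3 or mpg < 20 → -66219
vin=J55: doors >= 3 or mpg < 20 → -43447
vin=J61: doors >= 3 or mpg < 20 → -236557
vin=J63: (no match → NULL) → NULL
vin=J76: doors >= 4 and mileage > 183567 → 220635
vin=J78: doors >= 4 and mileage > 183567 → 184248
vin=J84: doors >= 3 or mpg < 20 → -137864
vin=J89: (no match → NULL) → NULL

-74026, -66219, -43447, -236557, NULL, 220635, 184248, -137864, NULL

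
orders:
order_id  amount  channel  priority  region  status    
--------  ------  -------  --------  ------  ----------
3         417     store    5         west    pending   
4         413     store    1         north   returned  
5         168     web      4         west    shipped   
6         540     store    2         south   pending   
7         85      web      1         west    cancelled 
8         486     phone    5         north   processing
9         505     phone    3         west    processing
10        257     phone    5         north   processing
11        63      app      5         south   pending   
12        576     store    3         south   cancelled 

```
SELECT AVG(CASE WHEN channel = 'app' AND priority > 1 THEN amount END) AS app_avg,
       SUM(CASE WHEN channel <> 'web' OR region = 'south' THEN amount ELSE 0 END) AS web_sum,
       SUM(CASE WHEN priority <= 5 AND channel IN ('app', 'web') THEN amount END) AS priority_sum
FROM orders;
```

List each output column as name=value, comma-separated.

app_avg=63, web_sum=3257, priority_sum=316

[app_avg: channel = 'app' AND priority > 1]
order_id=3: ✗
order_id=4: ✗
order_id=5: ✗
order_id=6: ✗
order_id=7: ✗
order_id=8: ✗
order_id=9: ✗
order_id=10: ✗
order_id=11: ✓ → 63
order_id=12: ✗
app_avg = 63
—
[web_sum: channel <> 'web' OR region = 'south']
order_id=3: ✓ → 417
order_id=4: ✓ → 413
order_id=5: ✗
order_id=6: ✓ → 540
order_id=7: ✗
order_id=8: ✓ → 486
order_id=9: ✓ → 505
order_id=10: ✓ → 257
order_id=11: ✓ → 63
order_id=12: ✓ → 576
web_sum = 417 + 413 + 540 + 486 + 505 + 257 + 63 + 576 = 3257
—
[priority_sum: priority <= 5 AND channel IN ('app', 'web')]
order_id=3: ✗
order_id=4: ✗
order_id=5: ✓ → 168
order_id=6: ✗
order_id=7: ✓ → 85
order_id=8: ✗
order_id=9: ✗
order_id=10: ✗
order_id=11: ✓ → 63
order_id=12: ✗
priority_sum = 168 + 85 + 63 = 316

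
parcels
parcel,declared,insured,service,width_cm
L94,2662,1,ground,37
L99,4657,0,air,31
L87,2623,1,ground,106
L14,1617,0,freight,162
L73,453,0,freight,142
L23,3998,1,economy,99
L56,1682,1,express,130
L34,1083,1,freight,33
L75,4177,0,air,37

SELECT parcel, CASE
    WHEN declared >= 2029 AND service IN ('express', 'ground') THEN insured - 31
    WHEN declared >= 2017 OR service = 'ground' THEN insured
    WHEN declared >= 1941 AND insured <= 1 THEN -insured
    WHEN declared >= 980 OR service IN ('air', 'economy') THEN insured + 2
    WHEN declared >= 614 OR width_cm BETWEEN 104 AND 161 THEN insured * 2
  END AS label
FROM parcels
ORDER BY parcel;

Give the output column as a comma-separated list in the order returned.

parcel=L14: declared >= 980 OR service IN ('air', 'economy') → 2
parcel=L23: declared >= 2017 OR service = 'ground' → 1
parcel=L34: declared >= 980 OR service IN ('air', 'economy') → 3
parcel=L56: declared >= 980 OR service IN ('air', 'economy') → 3
parcel=L73: declared >= 614 OR width_cm BETWEEN 104 AND 161 → 0
parcel=L75: declared >= 2017 OR service = 'ground' → 0
parcel=L87: declared >= 2029 AND service IN ('express', 'ground') → -30
parcel=L94: declared >= 2029 AND service IN ('express', 'ground') → -30
parcel=L99: declared >= 2017 OR service = 'ground' → 0

2, 1, 3, 3, 0, 0, -30, -30, 0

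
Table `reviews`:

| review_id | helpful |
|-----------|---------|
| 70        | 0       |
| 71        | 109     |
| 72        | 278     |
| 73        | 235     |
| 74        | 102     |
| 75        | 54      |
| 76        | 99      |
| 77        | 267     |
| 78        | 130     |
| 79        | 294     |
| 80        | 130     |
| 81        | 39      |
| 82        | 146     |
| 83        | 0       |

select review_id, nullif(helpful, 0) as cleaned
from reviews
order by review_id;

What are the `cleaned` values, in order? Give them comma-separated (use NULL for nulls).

review_id=70: helpful=0 vs 0: equal → NULL
review_id=71: helpful=109 vs 0: differ → 109
review_id=72: helpful=278 vs 0: differ → 278
review_id=73: helpful=235 vs 0: differ → 235
review_id=74: helpful=102 vs 0: differ → 102
review_id=75: helpful=54 vs 0: differ → 54
review_id=76: helpful=99 vs 0: differ → 99
review_id=77: helpful=267 vs 0: differ → 267
review_id=78: helpful=130 vs 0: differ → 130
review_id=79: helpful=294 vs 0: differ → 294
review_id=80: helpful=130 vs 0: differ → 130
review_id=81: helpful=39 vs 0: differ → 39
review_id=82: helpful=146 vs 0: differ → 146
review_id=83: helpful=0 vs 0: equal → NULL

NULL, 109, 278, 235, 102, 54, 99, 267, 130, 294, 130, 39, 146, NULL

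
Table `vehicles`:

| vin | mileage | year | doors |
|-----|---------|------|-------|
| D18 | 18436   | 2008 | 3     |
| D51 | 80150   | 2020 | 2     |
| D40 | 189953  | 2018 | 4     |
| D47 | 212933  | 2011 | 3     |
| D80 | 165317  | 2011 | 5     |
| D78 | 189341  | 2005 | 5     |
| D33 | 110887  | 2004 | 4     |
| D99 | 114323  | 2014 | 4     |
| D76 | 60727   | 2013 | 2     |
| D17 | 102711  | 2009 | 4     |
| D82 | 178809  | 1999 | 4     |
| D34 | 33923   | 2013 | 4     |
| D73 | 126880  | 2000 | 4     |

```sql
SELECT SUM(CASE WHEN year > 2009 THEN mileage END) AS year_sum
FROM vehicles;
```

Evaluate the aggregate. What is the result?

vin=D18: ✗
vin=D51: ✓ → 80150
vin=D40: ✓ → 189953
vin=D47: ✓ → 212933
vin=D80: ✓ → 165317
vin=D78: ✗
vin=D33: ✗
vin=D99: ✓ → 114323
vin=D76: ✓ → 60727
vin=D17: ✗
vin=D82: ✗
vin=D34: ✓ → 33923
vin=D73: ✗
year_sum = 80150 + 189953 + 212933 + 165317 + 114323 + 60727 + 33923 = 857326

857326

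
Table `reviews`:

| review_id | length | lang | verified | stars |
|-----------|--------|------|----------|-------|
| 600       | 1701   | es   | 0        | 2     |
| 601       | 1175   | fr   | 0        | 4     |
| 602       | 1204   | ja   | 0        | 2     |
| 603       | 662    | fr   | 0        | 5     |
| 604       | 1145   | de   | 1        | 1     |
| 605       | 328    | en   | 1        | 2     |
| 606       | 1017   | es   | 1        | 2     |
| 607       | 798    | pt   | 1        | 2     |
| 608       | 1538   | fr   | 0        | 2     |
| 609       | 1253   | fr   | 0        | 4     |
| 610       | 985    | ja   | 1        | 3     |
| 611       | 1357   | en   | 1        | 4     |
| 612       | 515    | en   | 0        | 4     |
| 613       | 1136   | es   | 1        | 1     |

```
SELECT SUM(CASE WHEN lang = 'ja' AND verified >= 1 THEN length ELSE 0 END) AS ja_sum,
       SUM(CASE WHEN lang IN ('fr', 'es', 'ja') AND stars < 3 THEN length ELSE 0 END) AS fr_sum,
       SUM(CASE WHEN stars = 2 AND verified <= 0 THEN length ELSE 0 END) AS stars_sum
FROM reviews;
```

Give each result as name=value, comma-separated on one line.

ja_sum=985, fr_sum=6596, stars_sum=4443

[ja_sum: lang = 'ja' AND verified >= 1]
review_id=600: ✗
review_id=601: ✗
review_id=602: ✗
review_id=603: ✗
review_id=604: ✗
review_id=605: ✗
review_id=606: ✗
review_id=607: ✗
review_id=608: ✗
review_id=609: ✗
review_id=610: ✓ → 985
review_id=611: ✗
review_id=612: ✗
review_id=613: ✗
ja_sum = 985
—
[fr_sum: lang IN ('fr', 'es', 'ja') AND stars < 3]
review_id=600: ✓ → 1701
review_id=601: ✗
review_id=602: ✓ → 1204
review_id=603: ✗
review_id=604: ✗
review_id=605: ✗
review_id=606: ✓ → 1017
review_id=607: ✗
review_id=608: ✓ → 1538
review_id=609: ✗
review_id=610: ✗
review_id=611: ✗
review_id=612: ✗
review_id=613: ✓ → 1136
fr_sum = 1701 + 1204 + 1017 + 1538 + 1136 = 6596
—
[stars_sum: stars = 2 AND verified <= 0]
review_id=600: ✓ → 1701
review_id=601: ✗
review_id=602: ✓ → 1204
review_id=603: ✗
review_id=604: ✗
review_id=605: ✗
review_id=606: ✗
review_id=607: ✗
review_id=608: ✓ → 1538
review_id=609: ✗
review_id=610: ✗
review_id=611: ✗
review_id=612: ✗
review_id=613: ✗
stars_sum = 1701 + 1204 + 1538 = 4443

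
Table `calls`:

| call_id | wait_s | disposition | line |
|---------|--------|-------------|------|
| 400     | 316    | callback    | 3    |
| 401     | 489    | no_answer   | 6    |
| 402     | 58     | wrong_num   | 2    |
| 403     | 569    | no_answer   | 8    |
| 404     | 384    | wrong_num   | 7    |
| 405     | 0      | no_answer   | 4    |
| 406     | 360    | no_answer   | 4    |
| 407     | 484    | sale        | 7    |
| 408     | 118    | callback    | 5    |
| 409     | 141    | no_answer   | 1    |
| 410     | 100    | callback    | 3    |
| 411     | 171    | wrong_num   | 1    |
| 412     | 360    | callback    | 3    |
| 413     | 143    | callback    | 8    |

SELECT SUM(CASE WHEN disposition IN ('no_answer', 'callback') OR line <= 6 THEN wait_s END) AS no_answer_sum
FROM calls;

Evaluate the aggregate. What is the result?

2825

call_id=400: ✓ → 316
call_id=401: ✓ → 489
call_id=402: ✓ → 58
call_id=403: ✓ → 569
call_id=404: ✗
call_id=405: ✓ → 0
call_id=406: ✓ → 360
call_id=407: ✗
call_id=408: ✓ → 118
call_id=409: ✓ → 141
call_id=410: ✓ → 100
call_id=411: ✓ → 171
call_id=412: ✓ → 360
call_id=413: ✓ → 143
no_answer_sum = 316 + 489 + 58 + 569 + 360 + 118 + 141 + 100 + 171 + 360 + 143 = 2825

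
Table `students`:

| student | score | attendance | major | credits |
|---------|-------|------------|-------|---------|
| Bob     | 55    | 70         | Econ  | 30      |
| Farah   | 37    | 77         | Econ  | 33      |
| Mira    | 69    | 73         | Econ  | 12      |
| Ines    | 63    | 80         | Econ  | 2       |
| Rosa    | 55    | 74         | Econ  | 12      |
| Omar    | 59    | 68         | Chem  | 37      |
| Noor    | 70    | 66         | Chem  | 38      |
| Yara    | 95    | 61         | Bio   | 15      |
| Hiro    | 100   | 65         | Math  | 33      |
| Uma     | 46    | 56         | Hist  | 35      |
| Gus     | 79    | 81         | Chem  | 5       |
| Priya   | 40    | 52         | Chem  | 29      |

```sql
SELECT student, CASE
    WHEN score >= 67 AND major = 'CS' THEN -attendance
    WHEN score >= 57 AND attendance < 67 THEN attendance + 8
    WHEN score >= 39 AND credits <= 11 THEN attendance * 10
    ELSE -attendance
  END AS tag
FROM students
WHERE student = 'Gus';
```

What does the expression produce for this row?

810

student = Gus: score=79, attendance=81, major=Chem, credits=5.
score >= 67 AND major = 'CS' → false
score >= 57 AND attendance < 67 → false
score >= 39 AND credits <= 11 → true → 810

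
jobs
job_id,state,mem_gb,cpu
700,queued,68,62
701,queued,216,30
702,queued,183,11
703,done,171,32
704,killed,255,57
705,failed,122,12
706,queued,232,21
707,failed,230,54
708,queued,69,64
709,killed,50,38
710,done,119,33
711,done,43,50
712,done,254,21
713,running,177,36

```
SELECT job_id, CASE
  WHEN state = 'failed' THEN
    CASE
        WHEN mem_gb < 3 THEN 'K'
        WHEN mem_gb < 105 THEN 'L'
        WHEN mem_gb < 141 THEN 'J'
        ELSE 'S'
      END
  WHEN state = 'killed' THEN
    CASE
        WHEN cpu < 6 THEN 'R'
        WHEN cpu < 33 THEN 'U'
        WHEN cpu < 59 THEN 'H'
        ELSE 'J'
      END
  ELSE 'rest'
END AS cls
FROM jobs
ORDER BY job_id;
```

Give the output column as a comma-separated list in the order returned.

rest, rest, rest, rest, H, J, rest, S, rest, H, rest, rest, rest, rest

job_id=700: state='queued' → outer ELSE → rest
job_id=701: state='queued' → outer ELSE → rest
job_id=702: state='queued' → outer ELSE → rest
job_id=703: state='done' → outer ELSE → rest
job_id=704: state='killed' → inner[cpu < 59] → H
job_id=705: state='failed' → inner[mem_gb < 141] → J
job_id=706: state='queued' → outer ELSE → rest
job_id=707: state='failed' → inner[ELSE] → S
job_id=708: state='queued' → outer ELSE → rest
job_id=709: state='killed' → inner[cpu < 59] → H
job_id=710: state='done' → outer ELSE → rest
job_id=711: state='done' → outer ELSE → rest
job_id=712: state='done' → outer ELSE → rest
job_id=713: state='running' → outer ELSE → rest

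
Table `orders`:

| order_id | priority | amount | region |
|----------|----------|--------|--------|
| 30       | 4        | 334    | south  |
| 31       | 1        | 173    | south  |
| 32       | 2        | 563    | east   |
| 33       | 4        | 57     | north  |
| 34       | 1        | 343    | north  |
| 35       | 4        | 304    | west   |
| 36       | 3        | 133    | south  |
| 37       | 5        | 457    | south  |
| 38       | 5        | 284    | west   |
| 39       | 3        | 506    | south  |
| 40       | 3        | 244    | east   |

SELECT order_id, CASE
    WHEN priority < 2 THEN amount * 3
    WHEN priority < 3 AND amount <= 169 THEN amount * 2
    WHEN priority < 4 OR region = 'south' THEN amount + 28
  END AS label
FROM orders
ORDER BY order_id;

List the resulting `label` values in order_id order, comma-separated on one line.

order_id=30: priority < 4 OR region = 'south' → 362
order_id=31: priority < 2 → 519
order_id=32: priority < 4 OR region = 'south' → 591
order_id=33: (no match → NULL) → NULL
order_id=34: priority < 2 → 1029
order_id=35: (no match → NULL) → NULL
order_id=36: priority < 4 OR region = 'south' → 161
order_id=37: priority < 4 OR region = 'south' → 485
order_id=38: (no match → NULL) → NULL
order_id=39: priority < 4 OR region = 'south' → 534
order_id=40: priority < 4 OR region = 'south' → 272

362, 519, 591, NULL, 1029, NULL, 161, 485, NULL, 534, 272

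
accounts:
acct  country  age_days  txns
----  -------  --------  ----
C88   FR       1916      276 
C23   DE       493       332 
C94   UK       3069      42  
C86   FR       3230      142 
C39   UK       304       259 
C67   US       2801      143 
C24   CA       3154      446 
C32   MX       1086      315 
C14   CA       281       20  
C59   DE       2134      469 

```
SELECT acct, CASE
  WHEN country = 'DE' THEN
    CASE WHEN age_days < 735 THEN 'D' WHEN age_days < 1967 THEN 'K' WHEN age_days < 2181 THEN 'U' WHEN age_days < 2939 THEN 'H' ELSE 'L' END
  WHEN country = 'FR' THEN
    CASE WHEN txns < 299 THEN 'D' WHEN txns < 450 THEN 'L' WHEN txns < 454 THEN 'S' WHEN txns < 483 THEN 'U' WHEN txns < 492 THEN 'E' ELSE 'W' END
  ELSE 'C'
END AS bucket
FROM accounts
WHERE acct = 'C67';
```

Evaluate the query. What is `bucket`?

acct = C67: country=US, age_days=2801, txns=143.
country='US' → outer ELSE → C

C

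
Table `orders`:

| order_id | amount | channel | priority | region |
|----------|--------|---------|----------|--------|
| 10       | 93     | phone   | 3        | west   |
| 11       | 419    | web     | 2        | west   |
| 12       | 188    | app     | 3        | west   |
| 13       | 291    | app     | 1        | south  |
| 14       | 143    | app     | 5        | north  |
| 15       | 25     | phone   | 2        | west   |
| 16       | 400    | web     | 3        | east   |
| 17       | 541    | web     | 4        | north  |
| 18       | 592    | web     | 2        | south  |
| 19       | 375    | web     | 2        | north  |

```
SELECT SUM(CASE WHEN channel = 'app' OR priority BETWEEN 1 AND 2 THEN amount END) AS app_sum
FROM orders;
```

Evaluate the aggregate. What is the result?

order_id=10: ✗
order_id=11: ✓ → 419
order_id=12: ✓ → 188
order_id=13: ✓ → 291
order_id=14: ✓ → 143
order_id=15: ✓ → 25
order_id=16: ✗
order_id=17: ✗
order_id=18: ✓ → 592
order_id=19: ✓ → 375
app_sum = 419 + 188 + 291 + 143 + 25 + 592 + 375 = 2033

2033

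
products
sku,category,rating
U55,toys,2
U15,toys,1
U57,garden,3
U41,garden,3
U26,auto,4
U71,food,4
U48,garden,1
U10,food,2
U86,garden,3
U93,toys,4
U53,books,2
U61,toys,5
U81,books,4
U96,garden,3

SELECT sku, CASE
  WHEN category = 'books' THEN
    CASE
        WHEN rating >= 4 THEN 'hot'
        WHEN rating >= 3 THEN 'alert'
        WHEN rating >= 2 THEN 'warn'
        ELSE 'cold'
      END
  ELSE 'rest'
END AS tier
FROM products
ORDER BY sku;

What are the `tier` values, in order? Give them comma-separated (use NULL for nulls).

sku=U10: category='food' → outer ELSE → rest
sku=U15: category='toys' → outer ELSE → rest
sku=U26: category='auto' → outer ELSE → rest
sku=U41: category='garden' → outer ELSE → rest
sku=U48: category='garden' → outer ELSE → rest
sku=U53: category='books' → inner[rating >= 2] → warn
sku=U55: category='toys' → outer ELSE → rest
sku=U57: category='garden' → outer ELSE → rest
sku=U61: category='toys' → outer ELSE → rest
sku=U71: category='food' → outer ELSE → rest
sku=U81: category='books' → inner[rating >= 4] → hot
sku=U86: category='garden' → outer ELSE → rest
sku=U93: category='toys' → outer ELSE → rest
sku=U96: category='garden' → outer ELSE → rest

rest, rest, rest, rest, rest, warn, rest, rest, rest, rest, hot, rest, rest, rest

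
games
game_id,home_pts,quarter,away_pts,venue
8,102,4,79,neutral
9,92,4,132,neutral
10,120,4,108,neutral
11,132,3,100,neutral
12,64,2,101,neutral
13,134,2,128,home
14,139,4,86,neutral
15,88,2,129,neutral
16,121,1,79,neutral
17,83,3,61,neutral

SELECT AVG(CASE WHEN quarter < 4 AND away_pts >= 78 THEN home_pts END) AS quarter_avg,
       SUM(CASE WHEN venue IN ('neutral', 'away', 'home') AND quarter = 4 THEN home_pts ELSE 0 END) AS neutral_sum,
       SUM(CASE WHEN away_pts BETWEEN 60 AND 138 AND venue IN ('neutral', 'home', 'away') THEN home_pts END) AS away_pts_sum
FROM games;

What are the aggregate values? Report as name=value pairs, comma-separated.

quarter_avg=107.8, neutral_sum=453, away_pts_sum=1075

[quarter_avg: quarter < 4 AND away_pts >= 78]
game_id=8: ✗
game_id=9: ✗
game_id=10: ✗
game_id=11: ✓ → 132
game_id=12: ✓ → 64
game_id=13: ✓ → 134
game_id=14: ✗
game_id=15: ✓ → 88
game_id=16: ✓ → 121
game_id=17: ✗
quarter_avg = (132 + 64 + 134 + 88 + 121) / 5 = 107.8
—
[neutral_sum: venue IN ('neutral', 'away', 'home') AND quarter = 4]
game_id=8: ✓ → 102
game_id=9: ✓ → 92
game_id=10: ✓ → 120
game_id=11: ✗
game_id=12: ✗
game_id=13: ✗
game_id=14: ✓ → 139
game_id=15: ✗
game_id=16: ✗
game_id=17: ✗
neutral_sum = 102 + 92 + 120 + 139 = 453
—
[away_pts_sum: away_pts BETWEEN 60 AND 138 AND venue IN ('neutral', 'home', 'away')]
game_id=8: ✓ → 102
game_id=9: ✓ → 92
game_id=10: ✓ → 120
game_id=11: ✓ → 132
game_id=12: ✓ → 64
game_id=13: ✓ → 134
game_id=14: ✓ → 139
game_id=15: ✓ → 88
game_id=16: ✓ → 121
game_id=17: ✓ → 83
away_pts_sum = 102 + 92 + 120 + 132 + 64 + 134 + 139 + 88 + 121 + 83 = 1075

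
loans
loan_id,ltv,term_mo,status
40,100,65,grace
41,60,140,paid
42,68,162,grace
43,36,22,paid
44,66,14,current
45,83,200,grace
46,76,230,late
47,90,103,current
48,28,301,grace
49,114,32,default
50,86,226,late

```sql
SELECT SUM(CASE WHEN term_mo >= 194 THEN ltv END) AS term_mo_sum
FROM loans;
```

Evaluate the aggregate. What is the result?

273

loan_id=40: ✗
loan_id=41: ✗
loan_id=42: ✗
loan_id=43: ✗
loan_id=44: ✗
loan_id=45: ✓ → 83
loan_id=46: ✓ → 76
loan_id=47: ✗
loan_id=48: ✓ → 28
loan_id=49: ✗
loan_id=50: ✓ → 86
term_mo_sum = 83 + 76 + 28 + 86 = 273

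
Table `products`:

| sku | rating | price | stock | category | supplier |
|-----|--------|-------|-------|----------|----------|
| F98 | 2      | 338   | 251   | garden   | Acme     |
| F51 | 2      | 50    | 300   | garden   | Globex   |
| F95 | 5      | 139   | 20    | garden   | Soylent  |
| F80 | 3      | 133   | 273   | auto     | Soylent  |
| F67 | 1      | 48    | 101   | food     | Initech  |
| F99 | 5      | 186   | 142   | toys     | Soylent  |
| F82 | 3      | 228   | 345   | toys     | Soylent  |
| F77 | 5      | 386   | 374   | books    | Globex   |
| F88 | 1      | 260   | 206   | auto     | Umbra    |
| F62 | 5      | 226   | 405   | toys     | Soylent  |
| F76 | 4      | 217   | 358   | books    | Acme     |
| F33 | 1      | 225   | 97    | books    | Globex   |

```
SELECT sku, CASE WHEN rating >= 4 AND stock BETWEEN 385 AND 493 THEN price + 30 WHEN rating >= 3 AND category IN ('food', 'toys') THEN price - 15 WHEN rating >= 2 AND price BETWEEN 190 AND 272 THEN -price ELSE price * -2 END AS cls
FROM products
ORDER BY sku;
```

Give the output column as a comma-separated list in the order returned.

-450, -100, 256, -96, -217, -772, -266, 213, -520, -278, -676, 171

sku=F33: ELSE → -450
sku=F51: ELSE → -100
sku=F62: rating >= 4 AND stock BETWEEN 385 AND 493 → 256
sku=F67: ELSE → -96
sku=F76: rating >= 2 AND price BETWEEN 190 AND 272 → -217
sku=F77: ELSE → -772
sku=F80: ELSE → -266
sku=F82: rating >= 3 AND category IN ('food', 'toys') → 213
sku=F88: ELSE → -520
sku=F95: ELSE → -278
sku=F98: ELSE → -676
sku=F99: rating >= 3 AND category IN ('food', 'toys') → 171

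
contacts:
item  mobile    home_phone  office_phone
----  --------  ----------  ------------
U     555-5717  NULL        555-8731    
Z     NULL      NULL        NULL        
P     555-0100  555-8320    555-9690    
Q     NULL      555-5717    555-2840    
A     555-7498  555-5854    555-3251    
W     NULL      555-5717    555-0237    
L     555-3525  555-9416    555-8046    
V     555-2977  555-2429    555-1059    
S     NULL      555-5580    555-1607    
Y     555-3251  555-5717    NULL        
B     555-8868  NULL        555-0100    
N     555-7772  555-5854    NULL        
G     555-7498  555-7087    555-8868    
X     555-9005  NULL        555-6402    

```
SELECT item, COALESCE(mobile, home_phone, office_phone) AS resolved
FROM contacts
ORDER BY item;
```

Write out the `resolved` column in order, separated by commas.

555-7498, 555-8868, 555-7498, 555-3525, 555-7772, 555-0100, 555-5717, 555-5580, 555-5717, 555-2977, 555-5717, 555-9005, 555-3251, NULL

item=A: mobile=555-7498 → 555-7498
item=B: mobile=555-8868 → 555-8868
item=G: mobile=555-7498 → 555-7498
item=L: mobile=555-3525 → 555-3525
item=N: mobile=555-7772 → 555-7772
item=P: mobile=555-0100 → 555-0100
item=Q: mobile=NULL, home_phone=555-5717 → 555-5717
item=S: mobile=NULL, home_phone=555-5580 → 555-5580
item=U: mobile=555-5717 → 555-5717
item=V: mobile=555-2977 → 555-2977
item=W: mobile=NULL, home_phone=555-5717 → 555-5717
item=X: mobile=555-9005 → 555-9005
item=Y: mobile=555-3251 → 555-3251
item=Z: mobile=NULL, home_phone=NULL, office_phone=NULL (all NULL) → NULL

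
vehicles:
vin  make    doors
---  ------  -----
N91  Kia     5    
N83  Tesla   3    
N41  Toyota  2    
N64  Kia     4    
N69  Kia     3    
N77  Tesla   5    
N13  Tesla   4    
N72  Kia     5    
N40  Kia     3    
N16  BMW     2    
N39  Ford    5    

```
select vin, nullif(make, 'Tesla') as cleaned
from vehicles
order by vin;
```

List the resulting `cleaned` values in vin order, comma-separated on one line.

vin=N13: make=Tesla vs Tesla: equal → NULL
vin=N16: make=BMW vs Tesla: differ → BMW
vin=N39: make=Ford vs Tesla: differ → Ford
vin=N40: make=Kia vs Tesla: differ → Kia
vin=N41: make=Toyota vs Tesla: differ → Toyota
vin=N64: make=Kia vs Tesla: differ → Kia
vin=N69: make=Kia vs Tesla: differ → Kia
vin=N72: make=Kia vs Tesla: differ → Kia
vin=N77: make=Tesla vs Tesla: equal → NULL
vin=N83: make=Tesla vs Tesla: equal → NULL
vin=N91: make=Kia vs Tesla: differ → Kia

NULL, BMW, Ford, Kia, Toyota, Kia, Kia, Kia, NULL, NULL, Kia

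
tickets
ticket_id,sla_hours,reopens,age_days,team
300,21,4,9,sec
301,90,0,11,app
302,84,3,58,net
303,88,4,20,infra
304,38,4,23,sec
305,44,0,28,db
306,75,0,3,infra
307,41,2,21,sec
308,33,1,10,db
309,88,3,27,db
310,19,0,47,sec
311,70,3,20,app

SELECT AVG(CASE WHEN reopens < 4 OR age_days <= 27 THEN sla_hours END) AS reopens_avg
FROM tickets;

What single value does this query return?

57.5833333333

ticket_id=300: ✓ → 21
ticket_id=301: ✓ → 90
ticket_id=302: ✓ → 84
ticket_id=303: ✓ → 88
ticket_id=304: ✓ → 38
ticket_id=305: ✓ → 44
ticket_id=306: ✓ → 75
ticket_id=307: ✓ → 41
ticket_id=308: ✓ → 33
ticket_id=309: ✓ → 88
ticket_id=310: ✓ → 19
ticket_id=311: ✓ → 70
reopens_avg = (21 + 90 + 84 + 88 + 38 + 44 + 75 + 41 + 33 + 88 + 19 + 70) / 12 = 57.5833333333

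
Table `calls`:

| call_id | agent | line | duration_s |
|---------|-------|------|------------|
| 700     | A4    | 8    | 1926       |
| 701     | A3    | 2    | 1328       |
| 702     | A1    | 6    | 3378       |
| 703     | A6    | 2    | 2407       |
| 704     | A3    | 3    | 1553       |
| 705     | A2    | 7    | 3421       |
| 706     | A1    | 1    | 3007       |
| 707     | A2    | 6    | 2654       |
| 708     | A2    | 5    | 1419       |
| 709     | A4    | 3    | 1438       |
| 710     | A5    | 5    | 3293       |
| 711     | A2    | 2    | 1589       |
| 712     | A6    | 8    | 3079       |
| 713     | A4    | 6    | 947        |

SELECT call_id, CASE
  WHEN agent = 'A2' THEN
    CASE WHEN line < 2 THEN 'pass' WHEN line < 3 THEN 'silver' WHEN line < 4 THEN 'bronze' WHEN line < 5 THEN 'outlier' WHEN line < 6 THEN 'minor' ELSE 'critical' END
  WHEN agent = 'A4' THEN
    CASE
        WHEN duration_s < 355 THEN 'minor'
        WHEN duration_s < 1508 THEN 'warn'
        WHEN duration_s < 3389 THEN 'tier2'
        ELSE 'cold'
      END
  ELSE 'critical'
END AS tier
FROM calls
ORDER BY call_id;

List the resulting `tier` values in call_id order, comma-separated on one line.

call_id=700: agent='A4' → inner[duration_s < 3389] → tier2
call_id=701: agent='A3' → outer ELSE → critical
call_id=702: agent='A1' → outer ELSE → critical
call_id=703: agent='A6' → outer ELSE → critical
call_id=704: agent='A3' → outer ELSE → critical
call_id=705: agent='A2' → inner[ELSE] → critical
call_id=706: agent='A1' → outer ELSE → critical
call_id=707: agent='A2' → inner[ELSE] → critical
call_id=708: agent='A2' → inner[line < 6] → minor
call_id=709: agent='A4' → inner[duration_s < 1508] → warn
call_id=710: agent='A5' → outer ELSE → critical
call_id=711: agent='A2' → inner[line < 3] → silver
call_id=712: agent='A6' → outer ELSE → critical
call_id=713: agent='A4' → inner[duration_s < 1508] → warn

tier2, critical, critical, critical, critical, critical, critical, critical, minor, warn, critical, silver, critical, warn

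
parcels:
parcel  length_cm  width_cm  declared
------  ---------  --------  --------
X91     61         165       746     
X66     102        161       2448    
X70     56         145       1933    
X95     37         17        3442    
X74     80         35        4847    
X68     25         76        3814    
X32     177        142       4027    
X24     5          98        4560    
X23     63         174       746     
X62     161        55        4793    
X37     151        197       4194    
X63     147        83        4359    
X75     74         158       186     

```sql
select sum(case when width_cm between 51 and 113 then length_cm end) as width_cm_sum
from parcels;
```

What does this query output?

338

parcel=X91: ✗
parcel=X66: ✗
parcel=X70: ✗
parcel=X95: ✗
parcel=X74: ✗
parcel=X68: ✓ → 25
parcel=X32: ✗
parcel=X24: ✓ → 5
parcel=X23: ✗
parcel=X62: ✓ → 161
parcel=X37: ✗
parcel=X63: ✓ → 147
parcel=X75: ✗
width_cm_sum = 25 + 5 + 161 + 147 = 338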